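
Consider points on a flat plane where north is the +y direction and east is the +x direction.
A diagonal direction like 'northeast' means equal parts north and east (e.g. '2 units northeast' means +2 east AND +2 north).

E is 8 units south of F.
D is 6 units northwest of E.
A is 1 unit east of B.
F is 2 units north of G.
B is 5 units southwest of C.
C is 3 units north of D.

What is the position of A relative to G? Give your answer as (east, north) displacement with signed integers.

Answer: A is at (east=-10, north=-2) relative to G.

Derivation:
Place G at the origin (east=0, north=0).
  F is 2 units north of G: delta (east=+0, north=+2); F at (east=0, north=2).
  E is 8 units south of F: delta (east=+0, north=-8); E at (east=0, north=-6).
  D is 6 units northwest of E: delta (east=-6, north=+6); D at (east=-6, north=0).
  C is 3 units north of D: delta (east=+0, north=+3); C at (east=-6, north=3).
  B is 5 units southwest of C: delta (east=-5, north=-5); B at (east=-11, north=-2).
  A is 1 unit east of B: delta (east=+1, north=+0); A at (east=-10, north=-2).
Therefore A relative to G: (east=-10, north=-2).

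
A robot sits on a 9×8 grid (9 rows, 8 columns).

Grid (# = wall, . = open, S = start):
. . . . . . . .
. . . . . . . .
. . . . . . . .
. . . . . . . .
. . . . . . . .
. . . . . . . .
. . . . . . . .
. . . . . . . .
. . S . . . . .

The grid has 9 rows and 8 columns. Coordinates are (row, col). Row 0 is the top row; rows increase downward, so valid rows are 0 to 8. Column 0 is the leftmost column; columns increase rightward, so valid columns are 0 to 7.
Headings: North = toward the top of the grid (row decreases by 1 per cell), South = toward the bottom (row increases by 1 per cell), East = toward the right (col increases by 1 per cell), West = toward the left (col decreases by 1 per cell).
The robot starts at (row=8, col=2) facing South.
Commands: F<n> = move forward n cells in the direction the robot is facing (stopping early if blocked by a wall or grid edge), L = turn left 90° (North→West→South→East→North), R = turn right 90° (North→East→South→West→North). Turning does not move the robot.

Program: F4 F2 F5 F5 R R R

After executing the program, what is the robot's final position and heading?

Start: (row=8, col=2), facing South
  F4: move forward 0/4 (blocked), now at (row=8, col=2)
  F2: move forward 0/2 (blocked), now at (row=8, col=2)
  F5: move forward 0/5 (blocked), now at (row=8, col=2)
  F5: move forward 0/5 (blocked), now at (row=8, col=2)
  R: turn right, now facing West
  R: turn right, now facing North
  R: turn right, now facing East
Final: (row=8, col=2), facing East

Answer: Final position: (row=8, col=2), facing East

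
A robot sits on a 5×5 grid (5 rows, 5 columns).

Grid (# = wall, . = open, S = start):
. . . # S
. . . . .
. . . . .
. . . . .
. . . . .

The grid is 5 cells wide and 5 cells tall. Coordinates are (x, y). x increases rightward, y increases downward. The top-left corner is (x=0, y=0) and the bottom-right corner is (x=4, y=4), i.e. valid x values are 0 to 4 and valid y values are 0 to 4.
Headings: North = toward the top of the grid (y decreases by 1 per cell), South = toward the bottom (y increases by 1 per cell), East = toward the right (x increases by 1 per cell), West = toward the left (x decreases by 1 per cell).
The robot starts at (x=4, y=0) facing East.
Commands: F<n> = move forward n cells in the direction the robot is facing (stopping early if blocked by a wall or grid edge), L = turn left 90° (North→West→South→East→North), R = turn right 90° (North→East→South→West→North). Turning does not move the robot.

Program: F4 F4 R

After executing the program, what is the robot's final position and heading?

Start: (x=4, y=0), facing East
  F4: move forward 0/4 (blocked), now at (x=4, y=0)
  F4: move forward 0/4 (blocked), now at (x=4, y=0)
  R: turn right, now facing South
Final: (x=4, y=0), facing South

Answer: Final position: (x=4, y=0), facing South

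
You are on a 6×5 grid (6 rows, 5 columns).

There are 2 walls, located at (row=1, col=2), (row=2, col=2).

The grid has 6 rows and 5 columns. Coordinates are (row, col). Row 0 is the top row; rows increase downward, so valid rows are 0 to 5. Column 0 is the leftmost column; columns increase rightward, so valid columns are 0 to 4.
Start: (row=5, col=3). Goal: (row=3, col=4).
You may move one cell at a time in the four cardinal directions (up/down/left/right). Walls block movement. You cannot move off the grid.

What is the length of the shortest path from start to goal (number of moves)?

Answer: Shortest path length: 3

Derivation:
BFS from (row=5, col=3) until reaching (row=3, col=4):
  Distance 0: (row=5, col=3)
  Distance 1: (row=4, col=3), (row=5, col=2), (row=5, col=4)
  Distance 2: (row=3, col=3), (row=4, col=2), (row=4, col=4), (row=5, col=1)
  Distance 3: (row=2, col=3), (row=3, col=2), (row=3, col=4), (row=4, col=1), (row=5, col=0)  <- goal reached here
One shortest path (3 moves): (row=5, col=3) -> (row=5, col=4) -> (row=4, col=4) -> (row=3, col=4)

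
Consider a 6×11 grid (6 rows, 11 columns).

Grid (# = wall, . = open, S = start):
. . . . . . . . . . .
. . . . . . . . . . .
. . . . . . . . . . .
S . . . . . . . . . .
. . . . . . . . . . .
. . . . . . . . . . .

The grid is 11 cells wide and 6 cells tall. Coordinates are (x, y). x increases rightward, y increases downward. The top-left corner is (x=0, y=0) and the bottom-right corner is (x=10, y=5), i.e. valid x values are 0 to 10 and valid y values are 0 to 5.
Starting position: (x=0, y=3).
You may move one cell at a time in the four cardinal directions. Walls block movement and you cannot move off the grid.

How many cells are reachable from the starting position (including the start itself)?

BFS flood-fill from (x=0, y=3):
  Distance 0: (x=0, y=3)
  Distance 1: (x=0, y=2), (x=1, y=3), (x=0, y=4)
  Distance 2: (x=0, y=1), (x=1, y=2), (x=2, y=3), (x=1, y=4), (x=0, y=5)
  Distance 3: (x=0, y=0), (x=1, y=1), (x=2, y=2), (x=3, y=3), (x=2, y=4), (x=1, y=5)
  Distance 4: (x=1, y=0), (x=2, y=1), (x=3, y=2), (x=4, y=3), (x=3, y=4), (x=2, y=5)
  Distance 5: (x=2, y=0), (x=3, y=1), (x=4, y=2), (x=5, y=3), (x=4, y=4), (x=3, y=5)
  Distance 6: (x=3, y=0), (x=4, y=1), (x=5, y=2), (x=6, y=3), (x=5, y=4), (x=4, y=5)
  Distance 7: (x=4, y=0), (x=5, y=1), (x=6, y=2), (x=7, y=3), (x=6, y=4), (x=5, y=5)
  Distance 8: (x=5, y=0), (x=6, y=1), (x=7, y=2), (x=8, y=3), (x=7, y=4), (x=6, y=5)
  Distance 9: (x=6, y=0), (x=7, y=1), (x=8, y=2), (x=9, y=3), (x=8, y=4), (x=7, y=5)
  Distance 10: (x=7, y=0), (x=8, y=1), (x=9, y=2), (x=10, y=3), (x=9, y=4), (x=8, y=5)
  Distance 11: (x=8, y=0), (x=9, y=1), (x=10, y=2), (x=10, y=4), (x=9, y=5)
  Distance 12: (x=9, y=0), (x=10, y=1), (x=10, y=5)
  Distance 13: (x=10, y=0)
Total reachable: 66 (grid has 66 open cells total)

Answer: Reachable cells: 66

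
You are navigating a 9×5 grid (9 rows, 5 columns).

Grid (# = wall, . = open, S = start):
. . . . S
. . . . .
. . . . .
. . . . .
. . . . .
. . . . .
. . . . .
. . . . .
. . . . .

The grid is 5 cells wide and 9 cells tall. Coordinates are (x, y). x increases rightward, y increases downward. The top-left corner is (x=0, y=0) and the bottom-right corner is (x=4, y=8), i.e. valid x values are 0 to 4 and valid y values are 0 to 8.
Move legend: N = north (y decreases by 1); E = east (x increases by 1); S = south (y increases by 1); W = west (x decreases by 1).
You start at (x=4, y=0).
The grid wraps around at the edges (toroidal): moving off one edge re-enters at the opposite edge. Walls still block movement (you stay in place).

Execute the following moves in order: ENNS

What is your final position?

Start: (x=4, y=0)
  E (east): (x=4, y=0) -> (x=0, y=0)
  N (north): (x=0, y=0) -> (x=0, y=8)
  N (north): (x=0, y=8) -> (x=0, y=7)
  S (south): (x=0, y=7) -> (x=0, y=8)
Final: (x=0, y=8)

Answer: Final position: (x=0, y=8)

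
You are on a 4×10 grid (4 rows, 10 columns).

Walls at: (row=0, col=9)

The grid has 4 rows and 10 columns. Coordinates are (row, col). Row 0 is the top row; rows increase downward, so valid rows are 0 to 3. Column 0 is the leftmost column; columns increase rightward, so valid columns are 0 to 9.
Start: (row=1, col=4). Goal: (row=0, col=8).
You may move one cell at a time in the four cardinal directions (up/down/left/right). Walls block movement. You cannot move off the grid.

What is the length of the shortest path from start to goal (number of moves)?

Answer: Shortest path length: 5

Derivation:
BFS from (row=1, col=4) until reaching (row=0, col=8):
  Distance 0: (row=1, col=4)
  Distance 1: (row=0, col=4), (row=1, col=3), (row=1, col=5), (row=2, col=4)
  Distance 2: (row=0, col=3), (row=0, col=5), (row=1, col=2), (row=1, col=6), (row=2, col=3), (row=2, col=5), (row=3, col=4)
  Distance 3: (row=0, col=2), (row=0, col=6), (row=1, col=1), (row=1, col=7), (row=2, col=2), (row=2, col=6), (row=3, col=3), (row=3, col=5)
  Distance 4: (row=0, col=1), (row=0, col=7), (row=1, col=0), (row=1, col=8), (row=2, col=1), (row=2, col=7), (row=3, col=2), (row=3, col=6)
  Distance 5: (row=0, col=0), (row=0, col=8), (row=1, col=9), (row=2, col=0), (row=2, col=8), (row=3, col=1), (row=3, col=7)  <- goal reached here
One shortest path (5 moves): (row=1, col=4) -> (row=1, col=5) -> (row=1, col=6) -> (row=1, col=7) -> (row=1, col=8) -> (row=0, col=8)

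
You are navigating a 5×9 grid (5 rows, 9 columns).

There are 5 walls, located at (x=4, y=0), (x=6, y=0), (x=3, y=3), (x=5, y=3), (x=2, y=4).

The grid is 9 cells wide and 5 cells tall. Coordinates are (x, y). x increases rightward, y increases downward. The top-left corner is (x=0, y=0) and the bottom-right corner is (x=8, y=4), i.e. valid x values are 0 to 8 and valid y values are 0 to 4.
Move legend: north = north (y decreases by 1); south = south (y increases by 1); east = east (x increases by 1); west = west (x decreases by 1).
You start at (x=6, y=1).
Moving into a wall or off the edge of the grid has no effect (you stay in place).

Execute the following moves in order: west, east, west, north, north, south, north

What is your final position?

Answer: Final position: (x=5, y=0)

Derivation:
Start: (x=6, y=1)
  west (west): (x=6, y=1) -> (x=5, y=1)
  east (east): (x=5, y=1) -> (x=6, y=1)
  west (west): (x=6, y=1) -> (x=5, y=1)
  north (north): (x=5, y=1) -> (x=5, y=0)
  north (north): blocked, stay at (x=5, y=0)
  south (south): (x=5, y=0) -> (x=5, y=1)
  north (north): (x=5, y=1) -> (x=5, y=0)
Final: (x=5, y=0)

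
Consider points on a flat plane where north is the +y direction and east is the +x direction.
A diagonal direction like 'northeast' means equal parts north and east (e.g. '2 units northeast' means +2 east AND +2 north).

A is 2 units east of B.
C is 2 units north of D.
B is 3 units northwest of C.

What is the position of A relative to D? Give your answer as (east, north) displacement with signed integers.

Place D at the origin (east=0, north=0).
  C is 2 units north of D: delta (east=+0, north=+2); C at (east=0, north=2).
  B is 3 units northwest of C: delta (east=-3, north=+3); B at (east=-3, north=5).
  A is 2 units east of B: delta (east=+2, north=+0); A at (east=-1, north=5).
Therefore A relative to D: (east=-1, north=5).

Answer: A is at (east=-1, north=5) relative to D.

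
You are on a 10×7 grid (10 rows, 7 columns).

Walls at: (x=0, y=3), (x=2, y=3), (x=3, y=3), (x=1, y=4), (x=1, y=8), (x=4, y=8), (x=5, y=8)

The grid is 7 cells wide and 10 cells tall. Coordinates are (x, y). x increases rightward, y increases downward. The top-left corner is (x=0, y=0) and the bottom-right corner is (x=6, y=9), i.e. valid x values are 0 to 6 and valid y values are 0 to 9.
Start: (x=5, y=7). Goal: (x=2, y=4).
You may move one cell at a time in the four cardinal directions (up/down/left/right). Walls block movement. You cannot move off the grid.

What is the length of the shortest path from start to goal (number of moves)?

BFS from (x=5, y=7) until reaching (x=2, y=4):
  Distance 0: (x=5, y=7)
  Distance 1: (x=5, y=6), (x=4, y=7), (x=6, y=7)
  Distance 2: (x=5, y=5), (x=4, y=6), (x=6, y=6), (x=3, y=7), (x=6, y=8)
  Distance 3: (x=5, y=4), (x=4, y=5), (x=6, y=5), (x=3, y=6), (x=2, y=7), (x=3, y=8), (x=6, y=9)
  Distance 4: (x=5, y=3), (x=4, y=4), (x=6, y=4), (x=3, y=5), (x=2, y=6), (x=1, y=7), (x=2, y=8), (x=3, y=9), (x=5, y=9)
  Distance 5: (x=5, y=2), (x=4, y=3), (x=6, y=3), (x=3, y=4), (x=2, y=5), (x=1, y=6), (x=0, y=7), (x=2, y=9), (x=4, y=9)
  Distance 6: (x=5, y=1), (x=4, y=2), (x=6, y=2), (x=2, y=4), (x=1, y=5), (x=0, y=6), (x=0, y=8), (x=1, y=9)  <- goal reached here
One shortest path (6 moves): (x=5, y=7) -> (x=4, y=7) -> (x=3, y=7) -> (x=2, y=7) -> (x=2, y=6) -> (x=2, y=5) -> (x=2, y=4)

Answer: Shortest path length: 6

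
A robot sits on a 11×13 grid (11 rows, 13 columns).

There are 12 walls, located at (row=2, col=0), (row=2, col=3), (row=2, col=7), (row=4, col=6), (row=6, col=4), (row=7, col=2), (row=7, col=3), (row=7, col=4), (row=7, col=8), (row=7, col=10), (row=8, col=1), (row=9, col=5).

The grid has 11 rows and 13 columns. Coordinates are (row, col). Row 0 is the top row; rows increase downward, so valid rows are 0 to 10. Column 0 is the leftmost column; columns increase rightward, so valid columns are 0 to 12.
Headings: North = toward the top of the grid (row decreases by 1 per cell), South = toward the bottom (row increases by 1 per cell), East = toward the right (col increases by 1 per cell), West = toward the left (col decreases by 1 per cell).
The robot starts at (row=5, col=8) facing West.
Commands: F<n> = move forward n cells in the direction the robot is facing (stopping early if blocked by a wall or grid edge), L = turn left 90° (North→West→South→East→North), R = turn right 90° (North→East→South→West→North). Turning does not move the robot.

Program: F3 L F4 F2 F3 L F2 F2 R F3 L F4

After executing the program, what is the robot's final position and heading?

Start: (row=5, col=8), facing West
  F3: move forward 3, now at (row=5, col=5)
  L: turn left, now facing South
  F4: move forward 3/4 (blocked), now at (row=8, col=5)
  F2: move forward 0/2 (blocked), now at (row=8, col=5)
  F3: move forward 0/3 (blocked), now at (row=8, col=5)
  L: turn left, now facing East
  F2: move forward 2, now at (row=8, col=7)
  F2: move forward 2, now at (row=8, col=9)
  R: turn right, now facing South
  F3: move forward 2/3 (blocked), now at (row=10, col=9)
  L: turn left, now facing East
  F4: move forward 3/4 (blocked), now at (row=10, col=12)
Final: (row=10, col=12), facing East

Answer: Final position: (row=10, col=12), facing East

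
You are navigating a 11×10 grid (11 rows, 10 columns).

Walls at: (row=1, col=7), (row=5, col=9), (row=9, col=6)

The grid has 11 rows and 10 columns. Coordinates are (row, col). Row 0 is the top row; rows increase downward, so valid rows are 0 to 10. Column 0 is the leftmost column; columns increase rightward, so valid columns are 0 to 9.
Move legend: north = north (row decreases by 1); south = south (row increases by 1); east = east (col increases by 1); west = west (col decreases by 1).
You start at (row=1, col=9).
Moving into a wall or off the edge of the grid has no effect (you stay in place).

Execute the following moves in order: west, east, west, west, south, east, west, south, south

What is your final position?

Answer: Final position: (row=4, col=8)

Derivation:
Start: (row=1, col=9)
  west (west): (row=1, col=9) -> (row=1, col=8)
  east (east): (row=1, col=8) -> (row=1, col=9)
  west (west): (row=1, col=9) -> (row=1, col=8)
  west (west): blocked, stay at (row=1, col=8)
  south (south): (row=1, col=8) -> (row=2, col=8)
  east (east): (row=2, col=8) -> (row=2, col=9)
  west (west): (row=2, col=9) -> (row=2, col=8)
  south (south): (row=2, col=8) -> (row=3, col=8)
  south (south): (row=3, col=8) -> (row=4, col=8)
Final: (row=4, col=8)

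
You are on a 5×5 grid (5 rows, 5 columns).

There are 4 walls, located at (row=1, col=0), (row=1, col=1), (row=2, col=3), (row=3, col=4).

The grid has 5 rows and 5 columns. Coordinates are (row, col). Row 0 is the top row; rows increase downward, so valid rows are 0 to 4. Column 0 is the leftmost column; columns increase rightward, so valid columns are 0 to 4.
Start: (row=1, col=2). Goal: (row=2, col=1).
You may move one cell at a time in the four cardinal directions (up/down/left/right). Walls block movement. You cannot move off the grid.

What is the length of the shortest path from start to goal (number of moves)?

Answer: Shortest path length: 2

Derivation:
BFS from (row=1, col=2) until reaching (row=2, col=1):
  Distance 0: (row=1, col=2)
  Distance 1: (row=0, col=2), (row=1, col=3), (row=2, col=2)
  Distance 2: (row=0, col=1), (row=0, col=3), (row=1, col=4), (row=2, col=1), (row=3, col=2)  <- goal reached here
One shortest path (2 moves): (row=1, col=2) -> (row=2, col=2) -> (row=2, col=1)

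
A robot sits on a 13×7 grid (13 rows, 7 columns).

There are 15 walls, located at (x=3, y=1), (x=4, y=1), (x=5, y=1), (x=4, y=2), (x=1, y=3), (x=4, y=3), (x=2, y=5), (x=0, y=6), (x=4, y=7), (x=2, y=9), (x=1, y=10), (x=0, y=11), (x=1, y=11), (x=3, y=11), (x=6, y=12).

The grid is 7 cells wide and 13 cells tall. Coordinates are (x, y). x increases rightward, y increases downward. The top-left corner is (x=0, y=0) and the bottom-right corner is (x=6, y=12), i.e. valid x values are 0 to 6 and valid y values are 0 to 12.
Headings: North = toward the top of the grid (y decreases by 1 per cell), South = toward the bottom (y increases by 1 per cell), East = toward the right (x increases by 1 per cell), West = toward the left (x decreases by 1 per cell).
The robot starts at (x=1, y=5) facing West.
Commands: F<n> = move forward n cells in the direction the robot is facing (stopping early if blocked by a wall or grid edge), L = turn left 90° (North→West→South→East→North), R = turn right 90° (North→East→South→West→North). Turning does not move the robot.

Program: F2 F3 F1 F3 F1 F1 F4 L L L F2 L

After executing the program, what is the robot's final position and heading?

Answer: Final position: (x=0, y=3), facing West

Derivation:
Start: (x=1, y=5), facing West
  F2: move forward 1/2 (blocked), now at (x=0, y=5)
  F3: move forward 0/3 (blocked), now at (x=0, y=5)
  F1: move forward 0/1 (blocked), now at (x=0, y=5)
  F3: move forward 0/3 (blocked), now at (x=0, y=5)
  F1: move forward 0/1 (blocked), now at (x=0, y=5)
  F1: move forward 0/1 (blocked), now at (x=0, y=5)
  F4: move forward 0/4 (blocked), now at (x=0, y=5)
  L: turn left, now facing South
  L: turn left, now facing East
  L: turn left, now facing North
  F2: move forward 2, now at (x=0, y=3)
  L: turn left, now facing West
Final: (x=0, y=3), facing West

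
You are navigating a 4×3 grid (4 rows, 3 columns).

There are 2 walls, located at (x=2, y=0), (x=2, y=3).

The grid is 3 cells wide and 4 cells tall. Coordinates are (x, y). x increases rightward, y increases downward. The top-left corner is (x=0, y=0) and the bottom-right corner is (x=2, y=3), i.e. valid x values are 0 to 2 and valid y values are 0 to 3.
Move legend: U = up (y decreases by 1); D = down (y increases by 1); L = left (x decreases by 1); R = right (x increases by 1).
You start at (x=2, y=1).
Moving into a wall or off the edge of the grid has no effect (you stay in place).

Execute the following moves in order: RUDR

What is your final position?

Answer: Final position: (x=2, y=2)

Derivation:
Start: (x=2, y=1)
  R (right): blocked, stay at (x=2, y=1)
  U (up): blocked, stay at (x=2, y=1)
  D (down): (x=2, y=1) -> (x=2, y=2)
  R (right): blocked, stay at (x=2, y=2)
Final: (x=2, y=2)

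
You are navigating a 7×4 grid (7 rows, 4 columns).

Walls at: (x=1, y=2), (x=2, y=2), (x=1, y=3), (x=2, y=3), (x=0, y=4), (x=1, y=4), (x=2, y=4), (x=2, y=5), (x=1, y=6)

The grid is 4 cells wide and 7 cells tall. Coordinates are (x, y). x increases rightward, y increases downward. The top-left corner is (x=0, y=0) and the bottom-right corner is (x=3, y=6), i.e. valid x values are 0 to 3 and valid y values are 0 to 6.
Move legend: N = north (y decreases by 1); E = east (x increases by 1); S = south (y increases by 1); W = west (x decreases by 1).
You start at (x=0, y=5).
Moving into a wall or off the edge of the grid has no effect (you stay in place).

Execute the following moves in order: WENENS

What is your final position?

Start: (x=0, y=5)
  W (west): blocked, stay at (x=0, y=5)
  E (east): (x=0, y=5) -> (x=1, y=5)
  N (north): blocked, stay at (x=1, y=5)
  E (east): blocked, stay at (x=1, y=5)
  N (north): blocked, stay at (x=1, y=5)
  S (south): blocked, stay at (x=1, y=5)
Final: (x=1, y=5)

Answer: Final position: (x=1, y=5)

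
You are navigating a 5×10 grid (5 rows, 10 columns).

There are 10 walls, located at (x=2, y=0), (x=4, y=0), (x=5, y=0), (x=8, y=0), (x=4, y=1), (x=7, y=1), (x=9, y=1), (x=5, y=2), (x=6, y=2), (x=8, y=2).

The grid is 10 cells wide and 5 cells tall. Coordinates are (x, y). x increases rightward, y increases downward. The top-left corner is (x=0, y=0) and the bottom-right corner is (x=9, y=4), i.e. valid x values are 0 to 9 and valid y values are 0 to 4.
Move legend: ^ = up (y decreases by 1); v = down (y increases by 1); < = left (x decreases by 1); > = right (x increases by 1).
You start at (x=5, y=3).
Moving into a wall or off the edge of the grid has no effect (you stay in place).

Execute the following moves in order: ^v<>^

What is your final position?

Start: (x=5, y=3)
  ^ (up): blocked, stay at (x=5, y=3)
  v (down): (x=5, y=3) -> (x=5, y=4)
  < (left): (x=5, y=4) -> (x=4, y=4)
  > (right): (x=4, y=4) -> (x=5, y=4)
  ^ (up): (x=5, y=4) -> (x=5, y=3)
Final: (x=5, y=3)

Answer: Final position: (x=5, y=3)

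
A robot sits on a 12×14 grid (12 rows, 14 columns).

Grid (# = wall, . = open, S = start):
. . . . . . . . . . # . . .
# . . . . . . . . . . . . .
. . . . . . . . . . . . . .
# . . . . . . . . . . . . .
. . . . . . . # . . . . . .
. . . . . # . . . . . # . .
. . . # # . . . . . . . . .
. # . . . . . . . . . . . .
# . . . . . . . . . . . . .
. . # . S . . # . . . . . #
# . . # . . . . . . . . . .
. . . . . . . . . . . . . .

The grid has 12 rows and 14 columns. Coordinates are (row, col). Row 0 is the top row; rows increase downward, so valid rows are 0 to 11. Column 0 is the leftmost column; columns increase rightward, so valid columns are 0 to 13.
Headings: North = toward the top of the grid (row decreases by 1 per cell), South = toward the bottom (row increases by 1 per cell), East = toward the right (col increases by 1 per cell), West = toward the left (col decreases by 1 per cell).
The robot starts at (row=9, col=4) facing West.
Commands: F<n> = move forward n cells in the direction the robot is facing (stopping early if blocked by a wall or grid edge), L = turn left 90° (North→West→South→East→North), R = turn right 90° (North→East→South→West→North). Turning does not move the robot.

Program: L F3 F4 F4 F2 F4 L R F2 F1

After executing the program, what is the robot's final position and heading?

Start: (row=9, col=4), facing West
  L: turn left, now facing South
  F3: move forward 2/3 (blocked), now at (row=11, col=4)
  F4: move forward 0/4 (blocked), now at (row=11, col=4)
  F4: move forward 0/4 (blocked), now at (row=11, col=4)
  F2: move forward 0/2 (blocked), now at (row=11, col=4)
  F4: move forward 0/4 (blocked), now at (row=11, col=4)
  L: turn left, now facing East
  R: turn right, now facing South
  F2: move forward 0/2 (blocked), now at (row=11, col=4)
  F1: move forward 0/1 (blocked), now at (row=11, col=4)
Final: (row=11, col=4), facing South

Answer: Final position: (row=11, col=4), facing South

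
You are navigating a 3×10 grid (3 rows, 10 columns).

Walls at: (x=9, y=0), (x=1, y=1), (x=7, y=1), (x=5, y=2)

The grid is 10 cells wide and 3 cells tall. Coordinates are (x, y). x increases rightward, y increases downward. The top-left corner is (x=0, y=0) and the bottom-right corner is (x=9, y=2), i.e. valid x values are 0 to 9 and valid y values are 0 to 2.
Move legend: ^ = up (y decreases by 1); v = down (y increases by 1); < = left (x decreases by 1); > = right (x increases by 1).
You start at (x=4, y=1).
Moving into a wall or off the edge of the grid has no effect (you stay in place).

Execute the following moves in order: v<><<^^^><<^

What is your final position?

Answer: Final position: (x=1, y=0)

Derivation:
Start: (x=4, y=1)
  v (down): (x=4, y=1) -> (x=4, y=2)
  < (left): (x=4, y=2) -> (x=3, y=2)
  > (right): (x=3, y=2) -> (x=4, y=2)
  < (left): (x=4, y=2) -> (x=3, y=2)
  < (left): (x=3, y=2) -> (x=2, y=2)
  ^ (up): (x=2, y=2) -> (x=2, y=1)
  ^ (up): (x=2, y=1) -> (x=2, y=0)
  ^ (up): blocked, stay at (x=2, y=0)
  > (right): (x=2, y=0) -> (x=3, y=0)
  < (left): (x=3, y=0) -> (x=2, y=0)
  < (left): (x=2, y=0) -> (x=1, y=0)
  ^ (up): blocked, stay at (x=1, y=0)
Final: (x=1, y=0)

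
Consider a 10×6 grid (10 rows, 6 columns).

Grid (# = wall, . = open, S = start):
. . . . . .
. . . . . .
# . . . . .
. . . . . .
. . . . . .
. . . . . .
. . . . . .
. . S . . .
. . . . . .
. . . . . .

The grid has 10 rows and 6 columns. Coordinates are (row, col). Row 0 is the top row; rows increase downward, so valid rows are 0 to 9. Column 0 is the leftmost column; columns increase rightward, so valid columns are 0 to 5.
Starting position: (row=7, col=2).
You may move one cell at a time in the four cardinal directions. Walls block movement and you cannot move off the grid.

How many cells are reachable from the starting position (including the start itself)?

Answer: Reachable cells: 59

Derivation:
BFS flood-fill from (row=7, col=2):
  Distance 0: (row=7, col=2)
  Distance 1: (row=6, col=2), (row=7, col=1), (row=7, col=3), (row=8, col=2)
  Distance 2: (row=5, col=2), (row=6, col=1), (row=6, col=3), (row=7, col=0), (row=7, col=4), (row=8, col=1), (row=8, col=3), (row=9, col=2)
  Distance 3: (row=4, col=2), (row=5, col=1), (row=5, col=3), (row=6, col=0), (row=6, col=4), (row=7, col=5), (row=8, col=0), (row=8, col=4), (row=9, col=1), (row=9, col=3)
  Distance 4: (row=3, col=2), (row=4, col=1), (row=4, col=3), (row=5, col=0), (row=5, col=4), (row=6, col=5), (row=8, col=5), (row=9, col=0), (row=9, col=4)
  Distance 5: (row=2, col=2), (row=3, col=1), (row=3, col=3), (row=4, col=0), (row=4, col=4), (row=5, col=5), (row=9, col=5)
  Distance 6: (row=1, col=2), (row=2, col=1), (row=2, col=3), (row=3, col=0), (row=3, col=4), (row=4, col=5)
  Distance 7: (row=0, col=2), (row=1, col=1), (row=1, col=3), (row=2, col=4), (row=3, col=5)
  Distance 8: (row=0, col=1), (row=0, col=3), (row=1, col=0), (row=1, col=4), (row=2, col=5)
  Distance 9: (row=0, col=0), (row=0, col=4), (row=1, col=5)
  Distance 10: (row=0, col=5)
Total reachable: 59 (grid has 59 open cells total)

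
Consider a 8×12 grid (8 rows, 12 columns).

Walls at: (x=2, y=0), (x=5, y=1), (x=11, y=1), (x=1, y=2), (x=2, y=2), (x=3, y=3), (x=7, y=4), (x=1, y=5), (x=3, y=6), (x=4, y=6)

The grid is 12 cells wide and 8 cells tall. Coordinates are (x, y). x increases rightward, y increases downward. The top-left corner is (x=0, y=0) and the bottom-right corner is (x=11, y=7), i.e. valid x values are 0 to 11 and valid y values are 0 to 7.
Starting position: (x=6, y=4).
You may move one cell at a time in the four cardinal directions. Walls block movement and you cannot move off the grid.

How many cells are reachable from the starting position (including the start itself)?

BFS flood-fill from (x=6, y=4):
  Distance 0: (x=6, y=4)
  Distance 1: (x=6, y=3), (x=5, y=4), (x=6, y=5)
  Distance 2: (x=6, y=2), (x=5, y=3), (x=7, y=3), (x=4, y=4), (x=5, y=5), (x=7, y=5), (x=6, y=6)
  Distance 3: (x=6, y=1), (x=5, y=2), (x=7, y=2), (x=4, y=3), (x=8, y=3), (x=3, y=4), (x=4, y=5), (x=8, y=5), (x=5, y=6), (x=7, y=6), (x=6, y=7)
  Distance 4: (x=6, y=0), (x=7, y=1), (x=4, y=2), (x=8, y=2), (x=9, y=3), (x=2, y=4), (x=8, y=4), (x=3, y=5), (x=9, y=5), (x=8, y=6), (x=5, y=7), (x=7, y=7)
  Distance 5: (x=5, y=0), (x=7, y=0), (x=4, y=1), (x=8, y=1), (x=3, y=2), (x=9, y=2), (x=2, y=3), (x=10, y=3), (x=1, y=4), (x=9, y=4), (x=2, y=5), (x=10, y=5), (x=9, y=6), (x=4, y=7), (x=8, y=7)
  Distance 6: (x=4, y=0), (x=8, y=0), (x=3, y=1), (x=9, y=1), (x=10, y=2), (x=1, y=3), (x=11, y=3), (x=0, y=4), (x=10, y=4), (x=11, y=5), (x=2, y=6), (x=10, y=6), (x=3, y=7), (x=9, y=7)
  Distance 7: (x=3, y=0), (x=9, y=0), (x=2, y=1), (x=10, y=1), (x=11, y=2), (x=0, y=3), (x=11, y=4), (x=0, y=5), (x=1, y=6), (x=11, y=6), (x=2, y=7), (x=10, y=7)
  Distance 8: (x=10, y=0), (x=1, y=1), (x=0, y=2), (x=0, y=6), (x=1, y=7), (x=11, y=7)
  Distance 9: (x=1, y=0), (x=11, y=0), (x=0, y=1), (x=0, y=7)
  Distance 10: (x=0, y=0)
Total reachable: 86 (grid has 86 open cells total)

Answer: Reachable cells: 86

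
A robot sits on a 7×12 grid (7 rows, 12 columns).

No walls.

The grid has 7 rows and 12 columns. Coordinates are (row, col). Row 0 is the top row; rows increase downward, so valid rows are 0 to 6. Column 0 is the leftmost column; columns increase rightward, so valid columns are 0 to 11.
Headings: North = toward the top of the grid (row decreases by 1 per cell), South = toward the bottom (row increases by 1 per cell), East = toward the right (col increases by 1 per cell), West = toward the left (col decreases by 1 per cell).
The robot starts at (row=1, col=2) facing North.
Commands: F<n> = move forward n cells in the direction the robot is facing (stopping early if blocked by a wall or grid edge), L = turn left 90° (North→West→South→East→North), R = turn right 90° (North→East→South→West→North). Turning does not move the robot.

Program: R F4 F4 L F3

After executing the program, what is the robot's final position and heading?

Answer: Final position: (row=0, col=10), facing North

Derivation:
Start: (row=1, col=2), facing North
  R: turn right, now facing East
  F4: move forward 4, now at (row=1, col=6)
  F4: move forward 4, now at (row=1, col=10)
  L: turn left, now facing North
  F3: move forward 1/3 (blocked), now at (row=0, col=10)
Final: (row=0, col=10), facing North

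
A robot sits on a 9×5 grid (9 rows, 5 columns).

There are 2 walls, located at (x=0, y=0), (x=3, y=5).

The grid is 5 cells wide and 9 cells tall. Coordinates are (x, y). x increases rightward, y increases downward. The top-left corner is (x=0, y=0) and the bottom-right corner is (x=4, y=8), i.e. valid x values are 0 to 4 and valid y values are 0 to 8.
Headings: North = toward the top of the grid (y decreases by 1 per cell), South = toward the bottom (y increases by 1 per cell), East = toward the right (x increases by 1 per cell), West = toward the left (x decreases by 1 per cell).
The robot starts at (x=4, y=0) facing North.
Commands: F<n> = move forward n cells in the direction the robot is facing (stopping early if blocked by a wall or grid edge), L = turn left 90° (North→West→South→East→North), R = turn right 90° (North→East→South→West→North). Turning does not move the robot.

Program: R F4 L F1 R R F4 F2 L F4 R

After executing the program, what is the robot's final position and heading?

Answer: Final position: (x=4, y=6), facing South

Derivation:
Start: (x=4, y=0), facing North
  R: turn right, now facing East
  F4: move forward 0/4 (blocked), now at (x=4, y=0)
  L: turn left, now facing North
  F1: move forward 0/1 (blocked), now at (x=4, y=0)
  R: turn right, now facing East
  R: turn right, now facing South
  F4: move forward 4, now at (x=4, y=4)
  F2: move forward 2, now at (x=4, y=6)
  L: turn left, now facing East
  F4: move forward 0/4 (blocked), now at (x=4, y=6)
  R: turn right, now facing South
Final: (x=4, y=6), facing South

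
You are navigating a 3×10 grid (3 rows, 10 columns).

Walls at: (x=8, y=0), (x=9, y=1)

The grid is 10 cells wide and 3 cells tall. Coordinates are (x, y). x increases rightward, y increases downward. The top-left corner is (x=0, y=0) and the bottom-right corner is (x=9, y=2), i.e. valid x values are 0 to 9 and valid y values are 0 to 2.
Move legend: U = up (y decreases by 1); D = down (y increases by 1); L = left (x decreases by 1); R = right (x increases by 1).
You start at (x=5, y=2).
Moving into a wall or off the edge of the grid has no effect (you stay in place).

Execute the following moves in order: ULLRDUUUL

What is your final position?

Answer: Final position: (x=3, y=0)

Derivation:
Start: (x=5, y=2)
  U (up): (x=5, y=2) -> (x=5, y=1)
  L (left): (x=5, y=1) -> (x=4, y=1)
  L (left): (x=4, y=1) -> (x=3, y=1)
  R (right): (x=3, y=1) -> (x=4, y=1)
  D (down): (x=4, y=1) -> (x=4, y=2)
  U (up): (x=4, y=2) -> (x=4, y=1)
  U (up): (x=4, y=1) -> (x=4, y=0)
  U (up): blocked, stay at (x=4, y=0)
  L (left): (x=4, y=0) -> (x=3, y=0)
Final: (x=3, y=0)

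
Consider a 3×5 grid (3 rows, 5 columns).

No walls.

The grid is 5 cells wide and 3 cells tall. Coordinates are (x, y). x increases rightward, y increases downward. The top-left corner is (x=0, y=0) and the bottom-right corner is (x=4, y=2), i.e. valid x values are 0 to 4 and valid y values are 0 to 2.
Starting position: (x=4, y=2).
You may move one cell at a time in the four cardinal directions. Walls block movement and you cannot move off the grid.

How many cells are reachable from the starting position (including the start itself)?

BFS flood-fill from (x=4, y=2):
  Distance 0: (x=4, y=2)
  Distance 1: (x=4, y=1), (x=3, y=2)
  Distance 2: (x=4, y=0), (x=3, y=1), (x=2, y=2)
  Distance 3: (x=3, y=0), (x=2, y=1), (x=1, y=2)
  Distance 4: (x=2, y=0), (x=1, y=1), (x=0, y=2)
  Distance 5: (x=1, y=0), (x=0, y=1)
  Distance 6: (x=0, y=0)
Total reachable: 15 (grid has 15 open cells total)

Answer: Reachable cells: 15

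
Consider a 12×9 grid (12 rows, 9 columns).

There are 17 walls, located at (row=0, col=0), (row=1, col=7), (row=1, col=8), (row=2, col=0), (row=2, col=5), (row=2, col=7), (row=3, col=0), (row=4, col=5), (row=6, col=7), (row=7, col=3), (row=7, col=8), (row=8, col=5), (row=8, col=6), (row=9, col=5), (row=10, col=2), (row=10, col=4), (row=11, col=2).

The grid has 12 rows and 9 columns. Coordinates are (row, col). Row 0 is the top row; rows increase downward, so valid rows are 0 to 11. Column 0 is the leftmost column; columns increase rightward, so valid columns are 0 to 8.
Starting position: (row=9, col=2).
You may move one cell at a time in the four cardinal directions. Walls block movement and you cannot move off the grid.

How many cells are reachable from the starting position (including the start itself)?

BFS flood-fill from (row=9, col=2):
  Distance 0: (row=9, col=2)
  Distance 1: (row=8, col=2), (row=9, col=1), (row=9, col=3)
  Distance 2: (row=7, col=2), (row=8, col=1), (row=8, col=3), (row=9, col=0), (row=9, col=4), (row=10, col=1), (row=10, col=3)
  Distance 3: (row=6, col=2), (row=7, col=1), (row=8, col=0), (row=8, col=4), (row=10, col=0), (row=11, col=1), (row=11, col=3)
  Distance 4: (row=5, col=2), (row=6, col=1), (row=6, col=3), (row=7, col=0), (row=7, col=4), (row=11, col=0), (row=11, col=4)
  Distance 5: (row=4, col=2), (row=5, col=1), (row=5, col=3), (row=6, col=0), (row=6, col=4), (row=7, col=5), (row=11, col=5)
  Distance 6: (row=3, col=2), (row=4, col=1), (row=4, col=3), (row=5, col=0), (row=5, col=4), (row=6, col=5), (row=7, col=6), (row=10, col=5), (row=11, col=6)
  Distance 7: (row=2, col=2), (row=3, col=1), (row=3, col=3), (row=4, col=0), (row=4, col=4), (row=5, col=5), (row=6, col=6), (row=7, col=7), (row=10, col=6), (row=11, col=7)
  Distance 8: (row=1, col=2), (row=2, col=1), (row=2, col=3), (row=3, col=4), (row=5, col=6), (row=8, col=7), (row=9, col=6), (row=10, col=7), (row=11, col=8)
  Distance 9: (row=0, col=2), (row=1, col=1), (row=1, col=3), (row=2, col=4), (row=3, col=5), (row=4, col=6), (row=5, col=7), (row=8, col=8), (row=9, col=7), (row=10, col=8)
  Distance 10: (row=0, col=1), (row=0, col=3), (row=1, col=0), (row=1, col=4), (row=3, col=6), (row=4, col=7), (row=5, col=8), (row=9, col=8)
  Distance 11: (row=0, col=4), (row=1, col=5), (row=2, col=6), (row=3, col=7), (row=4, col=8), (row=6, col=8)
  Distance 12: (row=0, col=5), (row=1, col=6), (row=3, col=8)
  Distance 13: (row=0, col=6), (row=2, col=8)
  Distance 14: (row=0, col=7)
  Distance 15: (row=0, col=8)
Total reachable: 91 (grid has 91 open cells total)

Answer: Reachable cells: 91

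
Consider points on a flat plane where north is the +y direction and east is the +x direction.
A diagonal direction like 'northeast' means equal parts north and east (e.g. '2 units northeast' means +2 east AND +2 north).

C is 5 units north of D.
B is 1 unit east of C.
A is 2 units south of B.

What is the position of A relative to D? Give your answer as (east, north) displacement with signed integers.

Place D at the origin (east=0, north=0).
  C is 5 units north of D: delta (east=+0, north=+5); C at (east=0, north=5).
  B is 1 unit east of C: delta (east=+1, north=+0); B at (east=1, north=5).
  A is 2 units south of B: delta (east=+0, north=-2); A at (east=1, north=3).
Therefore A relative to D: (east=1, north=3).

Answer: A is at (east=1, north=3) relative to D.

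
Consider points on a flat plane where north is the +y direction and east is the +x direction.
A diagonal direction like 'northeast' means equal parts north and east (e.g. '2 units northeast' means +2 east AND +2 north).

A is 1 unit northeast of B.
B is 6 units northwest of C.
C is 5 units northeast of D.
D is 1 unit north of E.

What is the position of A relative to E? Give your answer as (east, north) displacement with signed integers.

Place E at the origin (east=0, north=0).
  D is 1 unit north of E: delta (east=+0, north=+1); D at (east=0, north=1).
  C is 5 units northeast of D: delta (east=+5, north=+5); C at (east=5, north=6).
  B is 6 units northwest of C: delta (east=-6, north=+6); B at (east=-1, north=12).
  A is 1 unit northeast of B: delta (east=+1, north=+1); A at (east=0, north=13).
Therefore A relative to E: (east=0, north=13).

Answer: A is at (east=0, north=13) relative to E.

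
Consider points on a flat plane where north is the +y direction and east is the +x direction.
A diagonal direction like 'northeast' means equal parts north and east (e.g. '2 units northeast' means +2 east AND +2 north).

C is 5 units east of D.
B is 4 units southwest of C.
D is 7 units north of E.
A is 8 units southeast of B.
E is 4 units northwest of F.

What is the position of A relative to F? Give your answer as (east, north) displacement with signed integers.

Place F at the origin (east=0, north=0).
  E is 4 units northwest of F: delta (east=-4, north=+4); E at (east=-4, north=4).
  D is 7 units north of E: delta (east=+0, north=+7); D at (east=-4, north=11).
  C is 5 units east of D: delta (east=+5, north=+0); C at (east=1, north=11).
  B is 4 units southwest of C: delta (east=-4, north=-4); B at (east=-3, north=7).
  A is 8 units southeast of B: delta (east=+8, north=-8); A at (east=5, north=-1).
Therefore A relative to F: (east=5, north=-1).

Answer: A is at (east=5, north=-1) relative to F.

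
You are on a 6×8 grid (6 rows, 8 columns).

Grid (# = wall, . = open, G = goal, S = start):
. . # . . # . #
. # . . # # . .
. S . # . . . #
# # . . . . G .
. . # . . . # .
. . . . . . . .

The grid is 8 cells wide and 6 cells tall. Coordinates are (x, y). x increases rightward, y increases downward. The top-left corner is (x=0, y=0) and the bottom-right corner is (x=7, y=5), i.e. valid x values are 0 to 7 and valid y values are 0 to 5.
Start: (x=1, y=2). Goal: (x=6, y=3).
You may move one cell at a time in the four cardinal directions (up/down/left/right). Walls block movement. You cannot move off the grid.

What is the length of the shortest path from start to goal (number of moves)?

Answer: Shortest path length: 6

Derivation:
BFS from (x=1, y=2) until reaching (x=6, y=3):
  Distance 0: (x=1, y=2)
  Distance 1: (x=0, y=2), (x=2, y=2)
  Distance 2: (x=0, y=1), (x=2, y=1), (x=2, y=3)
  Distance 3: (x=0, y=0), (x=3, y=1), (x=3, y=3)
  Distance 4: (x=1, y=0), (x=3, y=0), (x=4, y=3), (x=3, y=4)
  Distance 5: (x=4, y=0), (x=4, y=2), (x=5, y=3), (x=4, y=4), (x=3, y=5)
  Distance 6: (x=5, y=2), (x=6, y=3), (x=5, y=4), (x=2, y=5), (x=4, y=5)  <- goal reached here
One shortest path (6 moves): (x=1, y=2) -> (x=2, y=2) -> (x=2, y=3) -> (x=3, y=3) -> (x=4, y=3) -> (x=5, y=3) -> (x=6, y=3)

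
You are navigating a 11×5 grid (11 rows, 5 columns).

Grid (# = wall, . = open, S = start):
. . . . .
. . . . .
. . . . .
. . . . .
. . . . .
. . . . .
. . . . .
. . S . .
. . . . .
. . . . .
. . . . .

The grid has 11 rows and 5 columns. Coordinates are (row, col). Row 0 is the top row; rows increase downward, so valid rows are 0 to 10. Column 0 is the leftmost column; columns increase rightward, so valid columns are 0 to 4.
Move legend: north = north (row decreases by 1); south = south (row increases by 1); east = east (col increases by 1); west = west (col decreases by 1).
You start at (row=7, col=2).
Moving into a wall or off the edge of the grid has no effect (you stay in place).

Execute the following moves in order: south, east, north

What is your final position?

Start: (row=7, col=2)
  south (south): (row=7, col=2) -> (row=8, col=2)
  east (east): (row=8, col=2) -> (row=8, col=3)
  north (north): (row=8, col=3) -> (row=7, col=3)
Final: (row=7, col=3)

Answer: Final position: (row=7, col=3)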